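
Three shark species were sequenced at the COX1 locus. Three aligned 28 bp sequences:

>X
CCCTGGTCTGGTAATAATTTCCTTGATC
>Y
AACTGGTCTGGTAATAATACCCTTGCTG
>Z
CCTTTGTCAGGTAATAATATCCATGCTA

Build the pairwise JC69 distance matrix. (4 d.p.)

X–Y: 6/28 sites differ → p ≈ 0.214286, d = −0.75 ln(1 − 0.285715) = 0.252355 ≈ 0.2524.
X–Z: 7/28 sites differ → p = 0.25, d = −0.75 ln(1 − 0.333333) = 0.304098 ≈ 0.3041.
Y–Z: 8/28 sites differ → p ≈ 0.285714, d = −0.75 ln(1 − 0.380952) = 0.359679 ≈ 0.3597.

d(X,Y) = 0.2524, d(X,Z) = 0.3041, d(Y,Z) = 0.3597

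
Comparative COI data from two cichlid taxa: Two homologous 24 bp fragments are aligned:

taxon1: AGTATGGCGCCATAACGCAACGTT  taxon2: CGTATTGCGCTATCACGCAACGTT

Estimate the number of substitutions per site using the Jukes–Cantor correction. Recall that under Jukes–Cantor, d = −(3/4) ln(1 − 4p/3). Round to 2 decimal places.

0.19

The sequences differ at 4 of 24 sites (1, 6, 11, 14), so p = 4/24 ≈ 0.166667.
d = −(3/4) ln(1 − 4p/3) = −0.75 ln(1 − 0.222223) = −0.75 ln(0.777777)
  = −0.75 × (-0.251315) = 0.188486 substitutions/site.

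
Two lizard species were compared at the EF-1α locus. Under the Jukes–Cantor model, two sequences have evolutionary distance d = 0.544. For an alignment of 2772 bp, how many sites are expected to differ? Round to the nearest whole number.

1072

Invert JC69: p = (3/4)(1 − e^(−4d/3)) = 0.75 × (1 − e^(-0.725333)) = 0.75 × (1 − 0.484163) = 0.386878.
Expected differing sites = pL ≈ 0.386878 × 2772 = 1072.425816 ≈ 1072.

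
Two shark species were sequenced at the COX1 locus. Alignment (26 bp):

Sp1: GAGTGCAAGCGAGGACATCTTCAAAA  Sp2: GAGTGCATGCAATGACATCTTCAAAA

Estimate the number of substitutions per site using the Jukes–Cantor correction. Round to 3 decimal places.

The sequences differ at 3 of 26 sites (8, 11, 13), so p = 3/26 ≈ 0.115385.
d = −(3/4) ln(1 − 4p/3) = −0.75 ln(1 − 0.153847) = −0.75 ln(0.846153)
  = −0.75 × (-0.167055) = 0.125291 substitutions/site.

0.125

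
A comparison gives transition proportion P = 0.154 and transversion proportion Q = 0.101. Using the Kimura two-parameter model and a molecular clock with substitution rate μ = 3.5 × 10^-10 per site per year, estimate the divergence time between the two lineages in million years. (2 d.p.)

Under the Kimura two-parameter model, d = −½ ln(1 − 2P − Q) − ¼ ln(1 − 2Q).
1 − 2P − Q = 0.591, giving −½ ln(0.591) = 0.262970.
1 − 2Q = 0.798, giving −¼ ln(0.798) = 0.056412.
d = 0.262970 + 0.056412 = 0.319382.
Under a molecular clock d = 2μt, so t = d/(2μ) = 0.319382 / (2 × 3.5 × 10^-10) = 456.26 million years.

456.26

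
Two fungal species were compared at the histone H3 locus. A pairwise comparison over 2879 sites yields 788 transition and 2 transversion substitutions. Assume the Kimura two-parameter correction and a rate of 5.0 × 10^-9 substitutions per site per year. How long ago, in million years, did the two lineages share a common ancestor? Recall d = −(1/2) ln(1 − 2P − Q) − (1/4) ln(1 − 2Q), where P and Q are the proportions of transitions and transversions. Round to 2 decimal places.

39.75

P = 788/2879 ≈ 0.273706 and Q = 2/2879 ≈ 0.000695.
Under the Kimura two-parameter model, d = −½ ln(1 − 2P − Q) − ¼ ln(1 − 2Q).
1 − 2P − Q = 0.451893, giving −½ ln(0.451893) = 0.397155.
1 − 2Q = 0.99861, giving −¼ ln(0.99861) = 0.000348.
d = 0.397155 + 0.000348 = 0.397503.
Under a molecular clock d = 2μt, so t = d/(2μ) = 0.397503 / (2 × 5.0 × 10^-9) = 39.75 million years.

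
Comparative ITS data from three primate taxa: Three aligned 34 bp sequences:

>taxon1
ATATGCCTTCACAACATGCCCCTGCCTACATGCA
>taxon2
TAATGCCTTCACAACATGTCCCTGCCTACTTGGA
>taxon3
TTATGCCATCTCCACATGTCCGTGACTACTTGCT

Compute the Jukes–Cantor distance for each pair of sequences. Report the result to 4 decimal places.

taxon1–taxon2: 5/34 sites differ → p ≈ 0.147059, d = −0.75 ln(1 − 0.196079) = 0.163691 ≈ 0.1637.
taxon1–taxon3: 9/34 sites differ → p ≈ 0.264706, d = −0.75 ln(1 − 0.352941) = 0.326488 ≈ 0.3265.
taxon2–taxon3: 8/34 sites differ → p ≈ 0.235294, d = −0.75 ln(1 − 0.313725) = 0.282358 ≈ 0.2824.

d(taxon1,taxon2) = 0.1637, d(taxon1,taxon3) = 0.3265, d(taxon2,taxon3) = 0.2824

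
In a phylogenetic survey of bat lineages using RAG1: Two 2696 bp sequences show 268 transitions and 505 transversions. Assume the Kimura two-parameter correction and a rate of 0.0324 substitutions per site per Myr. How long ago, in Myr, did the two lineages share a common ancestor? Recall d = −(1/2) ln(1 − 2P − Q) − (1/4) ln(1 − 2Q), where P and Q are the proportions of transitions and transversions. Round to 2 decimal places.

5.58

P = 268/2696 ≈ 0.099407 and Q = 505/2696 ≈ 0.187315.
Under the Kimura two-parameter model, d = −½ ln(1 − 2P − Q) − ¼ ln(1 − 2Q).
1 − 2P − Q = 0.613871, giving −½ ln(0.613871) = 0.243985.
1 − 2Q = 0.62537, giving −¼ ln(0.62537) = 0.117353.
d = 0.243985 + 0.117353 = 0.361338.
Under a molecular clock d = 2μt, so t = d/(2μ) = 0.361338 / (2 × 0.0324) = 5.58 Myr.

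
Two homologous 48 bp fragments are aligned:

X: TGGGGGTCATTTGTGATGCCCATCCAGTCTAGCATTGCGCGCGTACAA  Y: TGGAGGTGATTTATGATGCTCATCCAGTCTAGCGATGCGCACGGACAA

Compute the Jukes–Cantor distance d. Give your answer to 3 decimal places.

The sequences differ at 8 of 48 sites (4, 8, 13, 20, 34, 35, 41, 44), so p = 8/48 ≈ 0.166667.
d = −(3/4) ln(1 − 4p/3) = −0.75 ln(1 − 0.222223) = −0.75 ln(0.777777)
  = −0.75 × (-0.251315) = 0.188486 substitutions/site.

0.188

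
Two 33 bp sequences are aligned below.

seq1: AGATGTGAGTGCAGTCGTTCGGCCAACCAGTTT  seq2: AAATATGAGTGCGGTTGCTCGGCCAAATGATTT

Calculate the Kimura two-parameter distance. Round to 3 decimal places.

Of 33 sites, 8 differences are transitions and 1 are transversions, so P = 8/33 ≈ 0.242424 and Q = 1/33 ≈ 0.030303.
Under the Kimura two-parameter model, d = −½ ln(1 − 2P − Q) − ¼ ln(1 − 2Q).
1 − 2P − Q = 0.484849, giving −½ ln(0.484849) = 0.361959.
1 − 2Q = 0.939394, giving −¼ ln(0.939394) = 0.015630.
d = 0.361959 + 0.015630 = 0.377589.

0.378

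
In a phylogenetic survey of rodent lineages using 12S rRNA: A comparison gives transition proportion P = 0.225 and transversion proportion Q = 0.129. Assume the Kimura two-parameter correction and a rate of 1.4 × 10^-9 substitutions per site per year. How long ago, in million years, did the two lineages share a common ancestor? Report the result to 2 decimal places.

181.13

Under the Kimura two-parameter model, d = −½ ln(1 − 2P − Q) − ¼ ln(1 − 2Q).
1 − 2P − Q = 0.421, giving −½ ln(0.421) = 0.432561.
1 − 2Q = 0.742, giving −¼ ln(0.742) = 0.074602.
d = 0.432561 + 0.074602 = 0.507163.
Under a molecular clock d = 2μt, so t = d/(2μ) = 0.507163 / (2 × 1.4 × 10^-9) = 181.13 million years.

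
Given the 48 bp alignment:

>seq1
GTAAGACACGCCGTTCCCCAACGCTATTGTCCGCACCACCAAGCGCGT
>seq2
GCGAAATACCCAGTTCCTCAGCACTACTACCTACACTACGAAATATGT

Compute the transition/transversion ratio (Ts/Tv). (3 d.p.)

Transitions are A↔G and C↔T; transversions are all other mismatches.
Transitions: 17. Transversions: 3.
R = 17/3 = 5.666666… ≈ 5.667 (to 3 d.p.).

5.667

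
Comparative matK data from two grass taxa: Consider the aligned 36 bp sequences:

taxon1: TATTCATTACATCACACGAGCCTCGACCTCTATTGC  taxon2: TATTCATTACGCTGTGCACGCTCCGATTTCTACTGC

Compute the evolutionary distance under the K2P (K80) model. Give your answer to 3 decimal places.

Of 36 sites, 12 differences are transitions and 1 are transversions, so P = 12/36 ≈ 0.333333 and Q = 1/36 ≈ 0.027778.
Under the Kimura two-parameter model, d = −½ ln(1 − 2P − Q) − ¼ ln(1 − 2Q).
1 − 2P − Q = 0.305556, giving −½ ln(0.305556) = 0.592811.
1 − 2Q = 0.944444, giving −¼ ln(0.944444) = 0.014290.
d = 0.592811 + 0.014290 = 0.607101.

0.607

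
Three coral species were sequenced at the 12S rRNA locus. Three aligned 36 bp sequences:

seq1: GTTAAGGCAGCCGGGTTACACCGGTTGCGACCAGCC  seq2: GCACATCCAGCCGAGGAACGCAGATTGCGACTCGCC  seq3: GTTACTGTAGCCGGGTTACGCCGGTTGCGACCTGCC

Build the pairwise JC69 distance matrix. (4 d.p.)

d(seq1,seq2) = 0.4926, d(seq1,seq3) = 0.1536, d(seq2,seq3) = 0.4926

seq1–seq2: 13/36 sites differ → p ≈ 0.361111, d = −0.75 ln(1 − 0.481481) = 0.492584 ≈ 0.4926.
seq1–seq3: 5/36 sites differ → p ≈ 0.138889, d = −0.75 ln(1 − 0.185185) = 0.153596 ≈ 0.1536.
seq2–seq3: 13/36 sites differ → p ≈ 0.361111, d = −0.75 ln(1 − 0.481481) = 0.492584 ≈ 0.4926.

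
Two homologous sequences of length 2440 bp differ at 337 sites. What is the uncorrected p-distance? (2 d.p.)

p = 337/2440 = 0.138114… ≈ 0.14 (to 2 d.p.).

0.14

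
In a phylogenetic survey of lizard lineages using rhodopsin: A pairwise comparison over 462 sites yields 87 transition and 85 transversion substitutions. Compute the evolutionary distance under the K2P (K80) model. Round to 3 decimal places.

0.526

P = 87/462 ≈ 0.188312 and Q = 85/462 ≈ 0.183983.
Under the Kimura two-parameter model, d = −½ ln(1 − 2P − Q) − ¼ ln(1 − 2Q).
1 − 2P − Q = 0.439393, giving −½ ln(0.439393) = 0.411181.
1 − 2Q = 0.632034, giving −¼ ln(0.632034) = 0.114703.
d = 0.411181 + 0.114703 = 0.525884.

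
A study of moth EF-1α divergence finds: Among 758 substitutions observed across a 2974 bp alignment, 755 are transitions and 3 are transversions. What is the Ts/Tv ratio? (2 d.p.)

R = 755/3 = 251.666666… ≈ 251.67 (to 2 d.p.).

251.67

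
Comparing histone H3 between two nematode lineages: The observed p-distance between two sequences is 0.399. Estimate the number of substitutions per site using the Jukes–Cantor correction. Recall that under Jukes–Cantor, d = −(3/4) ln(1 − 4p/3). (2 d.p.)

d = −(3/4) ln(1 − 4p/3) = −0.75 ln(1 − 0.532) = −0.75 ln(0.468)
  = −0.75 × (-0.759287) = 0.569465 substitutions/site.

0.57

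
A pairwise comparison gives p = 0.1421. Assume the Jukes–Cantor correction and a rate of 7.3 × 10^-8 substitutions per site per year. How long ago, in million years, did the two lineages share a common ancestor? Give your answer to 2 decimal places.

d = −(3/4) ln(1 − 4p/3) = −0.75 ln(1 − 0.189467) = −0.75 ln(0.810533)
  = −0.75 × (-0.210063) = 0.157547 substitutions/site.
Under a molecular clock d = 2μt, so t = d/(2μ) = 0.157547 / (2 × 7.3 × 10^-8) = 1.08 million years.

1.08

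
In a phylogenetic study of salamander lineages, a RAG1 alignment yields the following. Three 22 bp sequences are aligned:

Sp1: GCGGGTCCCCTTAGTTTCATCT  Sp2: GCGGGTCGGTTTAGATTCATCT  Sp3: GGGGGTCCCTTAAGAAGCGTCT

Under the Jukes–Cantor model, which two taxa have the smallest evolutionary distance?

Sp1–Sp2: 4/22 differ, p = 0.182, d = 0.208.
Sp1–Sp3: 7/22 differ, p = 0.318, d = 0.414.
Sp2–Sp3: 7/22 differ, p = 0.318, d = 0.414.
The smallest distance is between Sp1 and Sp2.

Sp1 and Sp2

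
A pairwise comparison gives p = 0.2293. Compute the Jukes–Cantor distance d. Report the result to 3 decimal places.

d = −(3/4) ln(1 − 4p/3) = −0.75 ln(1 − 0.305733) = −0.75 ln(0.694267)
  = −0.75 × (-0.364899) = 0.273674 substitutions/site.

0.274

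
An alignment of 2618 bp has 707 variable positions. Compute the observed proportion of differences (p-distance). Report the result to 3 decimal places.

p = 707/2618 = 0.270053… ≈ 0.270 (to 3 d.p.).

0.270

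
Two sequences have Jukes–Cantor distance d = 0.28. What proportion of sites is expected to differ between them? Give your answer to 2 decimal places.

0.23

p = (3/4)(1 − e^(−4d/3)) = 0.75 × (1 − e^(-0.373333)) = 0.75 × (1 − 0.688436) = 0.233673.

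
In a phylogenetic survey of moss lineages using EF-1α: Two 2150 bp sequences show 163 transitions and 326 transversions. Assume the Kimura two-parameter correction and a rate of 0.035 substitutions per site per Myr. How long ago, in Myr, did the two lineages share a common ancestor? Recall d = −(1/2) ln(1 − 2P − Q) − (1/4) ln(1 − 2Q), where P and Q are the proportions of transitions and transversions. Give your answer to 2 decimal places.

3.87

P = 163/2150 ≈ 0.075814 and Q = 326/2150 ≈ 0.151628.
Under the Kimura two-parameter model, d = −½ ln(1 − 2P − Q) − ¼ ln(1 − 2Q).
1 − 2P − Q = 0.696744, giving −½ ln(0.696744) = 0.180669.
1 − 2Q = 0.696744, giving −¼ ln(0.696744) = 0.090334.
d = 0.180669 + 0.090334 = 0.271003.
Under a molecular clock d = 2μt, so t = d/(2μ) = 0.271003 / (2 × 0.035) = 3.87 Myr.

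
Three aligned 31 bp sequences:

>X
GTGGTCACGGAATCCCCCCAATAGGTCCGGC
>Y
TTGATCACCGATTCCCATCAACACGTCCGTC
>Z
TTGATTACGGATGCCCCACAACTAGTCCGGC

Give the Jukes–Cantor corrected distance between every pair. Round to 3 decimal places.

d(X,Y) = 0.367, d(X,Z) = 0.367, d(Y,Z) = 0.316

X–Y: 9/31 sites differ → p ≈ 0.290323, d = −0.75 ln(1 − 0.387097) = 0.367161 ≈ 0.367.
X–Z: 9/31 sites differ → p ≈ 0.290323, d = −0.75 ln(1 − 0.387097) = 0.367161 ≈ 0.367.
Y–Z: 8/31 sites differ → p ≈ 0.258065, d = −0.75 ln(1 − 0.344087) = 0.316295 ≈ 0.316.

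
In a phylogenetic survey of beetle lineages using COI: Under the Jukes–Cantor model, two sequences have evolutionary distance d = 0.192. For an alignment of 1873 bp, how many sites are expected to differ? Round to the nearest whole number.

Invert JC69: p = (3/4)(1 − e^(−4d/3)) = 0.75 × (1 − e^(-0.256)) = 0.75 × (1 − 0.774142) = 0.169394.
Expected differing sites = pL ≈ 0.169394 × 1873 = 317.274962 ≈ 317.

317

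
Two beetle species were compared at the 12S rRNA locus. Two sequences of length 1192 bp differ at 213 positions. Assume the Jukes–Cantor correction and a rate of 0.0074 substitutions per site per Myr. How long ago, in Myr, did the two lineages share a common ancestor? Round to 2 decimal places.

13.79

p = 213/1192 ≈ 0.178691.
d = −(3/4) ln(1 − 4p/3) = −0.75 ln(1 − 0.238255) = −0.75 ln(0.761745)
  = −0.75 × (-0.272143) = 0.204107 substitutions/site.
Under a molecular clock d = 2μt, so t = d/(2μ) = 0.204107 / (2 × 0.0074) = 13.79 Myr.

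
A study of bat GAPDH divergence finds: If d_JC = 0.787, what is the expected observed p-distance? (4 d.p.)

0.4874

p = (3/4)(1 − e^(−4d/3)) = 0.75 × (1 − e^(-1.049333)) = 0.75 × (1 − 0.350171) = 0.487372.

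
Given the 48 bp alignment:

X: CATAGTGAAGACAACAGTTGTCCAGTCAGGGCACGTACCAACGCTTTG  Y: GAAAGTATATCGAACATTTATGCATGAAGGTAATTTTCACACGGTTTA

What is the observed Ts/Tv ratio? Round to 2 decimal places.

0.22

Transitions are A↔G and C↔T; transversions are all other mismatches.
Transitions: 4. Transversions: 18.
R = 4/18 = 0.222222… ≈ 0.22 (to 2 d.p.).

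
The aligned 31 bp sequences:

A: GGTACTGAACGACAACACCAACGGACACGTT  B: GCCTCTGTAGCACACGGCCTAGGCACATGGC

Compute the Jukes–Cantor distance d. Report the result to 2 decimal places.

The sequences differ at 15 of 31 sites, so p = 15/31 ≈ 0.483871.
d = −(3/4) ln(1 − 4p/3) = −0.75 ln(1 − 0.645161) = −0.75 ln(0.354839)
  = −0.75 × (-1.036091) = 0.777068 substitutions/site.

0.78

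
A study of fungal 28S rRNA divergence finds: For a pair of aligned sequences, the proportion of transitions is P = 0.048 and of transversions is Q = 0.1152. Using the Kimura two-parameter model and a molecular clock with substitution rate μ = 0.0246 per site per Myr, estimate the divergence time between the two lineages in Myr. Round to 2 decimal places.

Under the Kimura two-parameter model, d = −½ ln(1 − 2P − Q) − ¼ ln(1 − 2Q).
1 − 2P − Q = 0.7888, giving −½ ln(0.7888) = 0.118621.
1 − 2Q = 0.7696, giving −¼ ln(0.7696) = 0.065471.
d = 0.118621 + 0.065471 = 0.184092.
Under a molecular clock d = 2μt, so t = d/(2μ) = 0.184092 / (2 × 0.0246) = 3.74 Myr.

3.74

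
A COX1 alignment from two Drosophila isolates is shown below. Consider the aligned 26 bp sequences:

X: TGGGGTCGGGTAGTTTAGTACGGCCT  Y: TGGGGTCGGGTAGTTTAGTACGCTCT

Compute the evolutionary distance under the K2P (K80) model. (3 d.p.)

0.081

Of 26 sites, 1 differences are transitions and 1 are transversions, so P = 1/26 ≈ 0.038462 and Q = 1/26 ≈ 0.038462.
Under the Kimura two-parameter model, d = −½ ln(1 − 2P − Q) − ¼ ln(1 − 2Q).
1 − 2P − Q = 0.884614, giving −½ ln(0.884614) = 0.061302.
1 − 2Q = 0.923076, giving −¼ ln(0.923076) = 0.020011.
d = 0.061302 + 0.020011 = 0.081313.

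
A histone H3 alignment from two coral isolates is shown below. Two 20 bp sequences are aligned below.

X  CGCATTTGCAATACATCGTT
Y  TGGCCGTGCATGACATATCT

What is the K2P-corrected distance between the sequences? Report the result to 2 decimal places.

0.83

Of 20 sites, 3 differences are transitions and 7 are transversions, so P = 3/20 = 0.15 and Q = 7/20 = 0.35.
Under the Kimura two-parameter model, d = −½ ln(1 − 2P − Q) − ¼ ln(1 − 2Q).
1 − 2P − Q = 0.35, giving −½ ln(0.35) = 0.524911.
1 − 2Q = 0.3, giving −¼ ln(0.3) = 0.300993.
d = 0.524911 + 0.300993 = 0.825904.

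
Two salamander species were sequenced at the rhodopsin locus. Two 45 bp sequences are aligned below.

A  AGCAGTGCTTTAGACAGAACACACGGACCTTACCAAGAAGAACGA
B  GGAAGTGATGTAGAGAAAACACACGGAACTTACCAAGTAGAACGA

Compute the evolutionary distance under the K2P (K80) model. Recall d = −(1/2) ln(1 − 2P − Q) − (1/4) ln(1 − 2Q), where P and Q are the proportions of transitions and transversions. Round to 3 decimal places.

0.203

Of 45 sites, 2 differences are transitions and 6 are transversions, so P = 2/45 ≈ 0.044444 and Q = 6/45 ≈ 0.133333.
Under the Kimura two-parameter model, d = −½ ln(1 − 2P − Q) − ¼ ln(1 − 2Q).
1 − 2P − Q = 0.777779, giving −½ ln(0.777779) = 0.125656.
1 − 2Q = 0.733334, giving −¼ ln(0.733334) = 0.077539.
d = 0.125656 + 0.077539 = 0.203195.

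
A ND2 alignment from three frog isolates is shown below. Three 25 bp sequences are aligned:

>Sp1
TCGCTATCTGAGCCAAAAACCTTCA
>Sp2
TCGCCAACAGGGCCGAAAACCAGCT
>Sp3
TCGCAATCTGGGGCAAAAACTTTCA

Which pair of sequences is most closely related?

Sp1–Sp2: 8/25 differ, p = 0.320, d = 0.417.
Sp1–Sp3: 4/25 differ, p = 0.160, d = 0.180.
Sp2–Sp3: 9/25 differ, p = 0.360, d = 0.490.
The smallest distance is between Sp1 and Sp3.

Sp1 and Sp3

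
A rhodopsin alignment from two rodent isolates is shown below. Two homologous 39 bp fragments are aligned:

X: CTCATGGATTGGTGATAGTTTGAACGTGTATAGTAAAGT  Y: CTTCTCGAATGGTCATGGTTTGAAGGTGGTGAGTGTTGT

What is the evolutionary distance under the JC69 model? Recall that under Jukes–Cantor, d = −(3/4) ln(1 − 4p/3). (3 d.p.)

0.441

The sequences differ at 13 of 39 sites, so p = 13/39 ≈ 0.333333.
d = −(3/4) ln(1 − 4p/3) = −0.75 ln(1 − 0.444444) = −0.75 ln(0.555556)
  = −0.75 × (-0.587786) = 0.440840 substitutions/site.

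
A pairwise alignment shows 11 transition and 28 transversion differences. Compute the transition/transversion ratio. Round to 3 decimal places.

0.393

R = 11/28 = 0.392857… ≈ 0.393 (to 3 d.p.).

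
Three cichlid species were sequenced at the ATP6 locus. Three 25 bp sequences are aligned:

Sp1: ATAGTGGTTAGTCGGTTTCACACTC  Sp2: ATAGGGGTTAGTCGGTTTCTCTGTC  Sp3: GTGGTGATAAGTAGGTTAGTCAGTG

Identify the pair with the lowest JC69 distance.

Sp1 and Sp2

Sp1–Sp2: 4/25 differ, p = 0.160, d = 0.180.
Sp1–Sp3: 10/25 differ, p = 0.400, d = 0.572.
Sp2–Sp3: 10/25 differ, p = 0.400, d = 0.572.
The smallest distance is between Sp1 and Sp2.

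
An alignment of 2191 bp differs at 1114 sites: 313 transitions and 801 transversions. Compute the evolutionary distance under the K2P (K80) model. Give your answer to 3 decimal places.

0.855

P = 313/2191 ≈ 0.142857 and Q = 801/2191 ≈ 0.365586.
Under the Kimura two-parameter model, d = −½ ln(1 − 2P − Q) − ¼ ln(1 − 2Q).
1 − 2P − Q = 0.3487, giving −½ ln(0.3487) = 0.526772.
1 − 2Q = 0.268828, giving −¼ ln(0.268828) = 0.328421.
d = 0.526772 + 0.328421 = 0.855193.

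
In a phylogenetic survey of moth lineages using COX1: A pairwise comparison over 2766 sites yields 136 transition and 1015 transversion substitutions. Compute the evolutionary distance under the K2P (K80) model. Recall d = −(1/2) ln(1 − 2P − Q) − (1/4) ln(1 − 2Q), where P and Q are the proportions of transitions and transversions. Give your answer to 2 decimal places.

P = 136/2766 ≈ 0.049168 and Q = 1015/2766 ≈ 0.366956.
Under the Kimura two-parameter model, d = −½ ln(1 − 2P − Q) − ¼ ln(1 − 2Q).
1 − 2P − Q = 0.534708, giving −½ ln(0.534708) = 0.313017.
1 − 2Q = 0.266088, giving −¼ ln(0.266088) = 0.330982.
d = 0.313017 + 0.330982 = 0.643999.

0.64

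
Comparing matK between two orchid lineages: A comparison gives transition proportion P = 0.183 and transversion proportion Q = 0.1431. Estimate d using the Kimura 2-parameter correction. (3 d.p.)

0.440

Under the Kimura two-parameter model, d = −½ ln(1 − 2P − Q) − ¼ ln(1 − 2Q).
1 − 2P − Q = 0.4909, giving −½ ln(0.4909) = 0.355757.
1 − 2Q = 0.7138, giving −¼ ln(0.7138) = 0.084288.
d = 0.355757 + 0.084288 = 0.440045.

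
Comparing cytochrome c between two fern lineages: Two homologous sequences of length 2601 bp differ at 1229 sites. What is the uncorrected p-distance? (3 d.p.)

p = 1229/2601 = 0.472510… ≈ 0.473 (to 3 d.p.).

0.473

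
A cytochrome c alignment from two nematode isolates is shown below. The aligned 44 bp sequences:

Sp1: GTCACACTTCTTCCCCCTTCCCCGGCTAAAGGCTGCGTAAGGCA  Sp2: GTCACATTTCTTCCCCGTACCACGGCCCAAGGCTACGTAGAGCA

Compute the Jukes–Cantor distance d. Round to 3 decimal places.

The sequences differ at 9 of 44 sites (7, 17, 19, 22, 27, 28, 35, 40, 41), so p = 9/44 ≈ 0.204545.
d = −(3/4) ln(1 − 4p/3) = −0.75 ln(1 − 0.272727) = −0.75 ln(0.727273)
  = −0.75 × (-0.318453) = 0.238840 substitutions/site.

0.239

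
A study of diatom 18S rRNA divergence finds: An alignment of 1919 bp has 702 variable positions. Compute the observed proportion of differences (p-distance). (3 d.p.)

0.366

p = 702/1919 = 0.365815… ≈ 0.366 (to 3 d.p.).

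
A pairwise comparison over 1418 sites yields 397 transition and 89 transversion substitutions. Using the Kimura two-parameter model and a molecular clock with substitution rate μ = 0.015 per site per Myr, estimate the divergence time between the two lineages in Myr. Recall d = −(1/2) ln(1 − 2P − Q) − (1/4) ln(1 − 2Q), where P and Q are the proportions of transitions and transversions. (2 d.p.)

17.36

P = 397/1418 ≈ 0.279972 and Q = 89/1418 ≈ 0.062764.
Under the Kimura two-parameter model, d = −½ ln(1 − 2P − Q) − ¼ ln(1 − 2Q).
1 − 2P − Q = 0.377292, giving −½ ln(0.377292) = 0.487368.
1 − 2Q = 0.874472, giving −¼ ln(0.874472) = 0.033534.
d = 0.487368 + 0.033534 = 0.520902.
Under a molecular clock d = 2μt, so t = d/(2μ) = 0.520902 / (2 × 0.015) = 17.36 Myr.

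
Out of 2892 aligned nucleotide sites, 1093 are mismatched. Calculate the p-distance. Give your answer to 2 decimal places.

0.38

p = 1093/2892 = 0.377939… ≈ 0.38 (to 2 d.p.).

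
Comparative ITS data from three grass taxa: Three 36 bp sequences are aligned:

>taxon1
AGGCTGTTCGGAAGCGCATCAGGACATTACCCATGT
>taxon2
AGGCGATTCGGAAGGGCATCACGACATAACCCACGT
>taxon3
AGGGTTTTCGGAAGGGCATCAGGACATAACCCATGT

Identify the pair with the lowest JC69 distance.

taxon1–taxon2: 6/36 differ, p = 0.167, d = 0.188.
taxon1–taxon3: 4/36 differ, p = 0.111, d = 0.120.
taxon2–taxon3: 5/36 differ, p = 0.139, d = 0.154.
The smallest distance is between taxon1 and taxon3.

taxon1 and taxon3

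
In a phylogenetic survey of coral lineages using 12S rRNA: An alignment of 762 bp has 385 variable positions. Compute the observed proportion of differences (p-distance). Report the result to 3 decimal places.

p = 385/762 = 0.505249… ≈ 0.505 (to 3 d.p.).

0.505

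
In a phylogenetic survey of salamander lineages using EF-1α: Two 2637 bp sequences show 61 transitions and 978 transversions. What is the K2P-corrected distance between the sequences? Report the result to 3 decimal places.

0.608

P = 61/2637 ≈ 0.023132 and Q = 978/2637 ≈ 0.370876.
Under the Kimura two-parameter model, d = −½ ln(1 − 2P − Q) − ¼ ln(1 − 2Q).
1 − 2P − Q = 0.58286, giving −½ ln(0.58286) = 0.269904.
1 − 2Q = 0.258248, giving −¼ ln(0.258248) = 0.338459.
d = 0.269904 + 0.338459 = 0.608363.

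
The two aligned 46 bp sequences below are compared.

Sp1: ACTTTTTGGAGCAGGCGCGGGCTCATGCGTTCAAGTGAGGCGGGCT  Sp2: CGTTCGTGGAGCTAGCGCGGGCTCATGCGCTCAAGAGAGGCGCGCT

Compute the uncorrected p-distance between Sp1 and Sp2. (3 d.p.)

0.196

The sequences differ at 9 of 46 positions (sites 1, 2, 5, 6, 13, 14, 30, 36, 43).
p = 9/46 = 0.195652… ≈ 0.196 (to 3 d.p.).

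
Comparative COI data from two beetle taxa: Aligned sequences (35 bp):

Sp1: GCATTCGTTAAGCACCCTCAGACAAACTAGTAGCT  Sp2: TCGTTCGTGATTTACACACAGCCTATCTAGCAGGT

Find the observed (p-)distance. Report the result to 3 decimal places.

The sequences differ at 13 of 35 positions.
p = 13/35 = 0.371428… ≈ 0.371 (to 3 d.p.).

0.371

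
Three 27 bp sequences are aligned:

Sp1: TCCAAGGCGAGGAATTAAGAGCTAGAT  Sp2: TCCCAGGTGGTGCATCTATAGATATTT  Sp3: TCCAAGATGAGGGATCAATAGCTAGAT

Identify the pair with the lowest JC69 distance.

Sp1–Sp2: 11/27 differ, p = 0.407, d = 0.588.
Sp1–Sp3: 5/27 differ, p = 0.185, d = 0.213.
Sp2–Sp3: 9/27 differ, p = 0.333, d = 0.441.
The smallest distance is between Sp1 and Sp3.

Sp1 and Sp3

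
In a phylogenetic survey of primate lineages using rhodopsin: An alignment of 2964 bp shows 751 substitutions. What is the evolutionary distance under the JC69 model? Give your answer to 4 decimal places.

p = 751/2964 ≈ 0.253374.
d = −(3/4) ln(1 − 4p/3) = −0.75 ln(1 − 0.337832) = −0.75 ln(0.662168)
  = −0.75 × (-0.412236) = 0.309177 substitutions/site.

0.3092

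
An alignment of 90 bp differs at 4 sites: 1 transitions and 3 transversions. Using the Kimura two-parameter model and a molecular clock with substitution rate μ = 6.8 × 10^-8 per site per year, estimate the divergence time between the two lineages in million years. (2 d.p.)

P = 1/90 ≈ 0.011111 and Q = 3/90 ≈ 0.033333.
Under the Kimura two-parameter model, d = −½ ln(1 − 2P − Q) − ¼ ln(1 − 2Q).
1 − 2P − Q = 0.944445, giving −½ ln(0.944445) = 0.028579.
1 − 2Q = 0.933334, giving −¼ ln(0.933334) = 0.017248.
d = 0.028579 + 0.017248 = 0.045827.
Under a molecular clock d = 2μt, so t = d/(2μ) = 0.045827 / (2 × 6.8 × 10^-8) = 0.34 million years.

0.34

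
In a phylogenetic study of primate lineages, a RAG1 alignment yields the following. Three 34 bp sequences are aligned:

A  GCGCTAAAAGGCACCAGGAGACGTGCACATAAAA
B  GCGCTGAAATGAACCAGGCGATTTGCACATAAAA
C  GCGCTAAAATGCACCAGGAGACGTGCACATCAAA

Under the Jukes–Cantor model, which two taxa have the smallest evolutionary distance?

A and C

A–B: 6/34 differ, p = 0.176, d = 0.201.
A–C: 2/34 differ, p = 0.059, d = 0.061.
B–C: 6/34 differ, p = 0.176, d = 0.201.
The smallest distance is between A and C.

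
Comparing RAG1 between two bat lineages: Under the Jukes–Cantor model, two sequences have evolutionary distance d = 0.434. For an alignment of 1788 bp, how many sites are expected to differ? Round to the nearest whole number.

Invert JC69: p = (3/4)(1 − e^(−4d/3)) = 0.75 × (1 − e^(-0.578667)) = 0.75 × (1 − 0.560645) = 0.329516.
Expected differing sites = pL ≈ 0.329516 × 1788 = 589.174608 ≈ 589.

589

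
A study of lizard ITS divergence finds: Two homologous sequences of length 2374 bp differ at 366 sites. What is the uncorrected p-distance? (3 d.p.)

p = 366/2374 = 0.154170… ≈ 0.154 (to 3 d.p.).

0.154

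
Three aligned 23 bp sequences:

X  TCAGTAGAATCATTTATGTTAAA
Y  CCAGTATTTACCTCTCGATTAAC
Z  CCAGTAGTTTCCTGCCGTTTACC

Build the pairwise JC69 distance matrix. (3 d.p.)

X–Y: 11/23 sites differ → p ≈ 0.478261, d = −0.75 ln(1 − 0.637681) = 0.761423 ≈ 0.761.
X–Z: 11/23 sites differ → p ≈ 0.478261, d = −0.75 ln(1 − 0.637681) = 0.761423 ≈ 0.761.
Y–Z: 6/23 sites differ → p ≈ 0.26087, d = −0.75 ln(1 − 0.347827) = 0.320584 ≈ 0.321.

d(X,Y) = 0.761, d(X,Z) = 0.761, d(Y,Z) = 0.321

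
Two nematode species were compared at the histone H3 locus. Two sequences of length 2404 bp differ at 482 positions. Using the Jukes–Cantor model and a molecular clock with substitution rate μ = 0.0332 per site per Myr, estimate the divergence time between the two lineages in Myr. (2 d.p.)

p = 482/2404 ≈ 0.200499.
d = −(3/4) ln(1 − 4p/3) = −0.75 ln(1 − 0.267332) = −0.75 ln(0.732668)
  = −0.75 × (-0.311063) = 0.233297 substitutions/site.
Under a molecular clock d = 2μt, so t = d/(2μ) = 0.233297 / (2 × 0.0332) = 3.51 Myr.

3.51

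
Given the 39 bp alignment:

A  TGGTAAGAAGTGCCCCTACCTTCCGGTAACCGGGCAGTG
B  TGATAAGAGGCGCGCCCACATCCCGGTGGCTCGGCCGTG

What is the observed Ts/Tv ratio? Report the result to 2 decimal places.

2.00

Transitions are A↔G and C↔T; transversions are all other mismatches.
Transitions: 8. Transversions: 4.
R = 8/4 = 2.00.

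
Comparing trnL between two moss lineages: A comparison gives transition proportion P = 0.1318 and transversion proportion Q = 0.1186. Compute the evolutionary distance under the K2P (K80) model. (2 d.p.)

0.31

Under the Kimura two-parameter model, d = −½ ln(1 − 2P − Q) − ¼ ln(1 − 2Q).
1 − 2P − Q = 0.6178, giving −½ ln(0.6178) = 0.240795.
1 − 2Q = 0.7628, giving −¼ ln(0.7628) = 0.067690.
d = 0.240795 + 0.067690 = 0.308485.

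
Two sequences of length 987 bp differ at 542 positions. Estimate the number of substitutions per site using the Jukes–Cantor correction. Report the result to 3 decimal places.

0.988

p = 542/987 ≈ 0.549139.
d = −(3/4) ln(1 − 4p/3) = −0.75 ln(1 − 0.732185) = −0.75 ln(0.267815)
  = −0.75 × (-1.317459) = 0.988094 substitutions/site.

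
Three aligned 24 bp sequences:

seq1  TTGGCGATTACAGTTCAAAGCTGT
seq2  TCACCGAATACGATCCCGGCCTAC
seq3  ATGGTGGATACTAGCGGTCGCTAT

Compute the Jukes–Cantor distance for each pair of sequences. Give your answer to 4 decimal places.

d(seq1,seq2) = 0.9607, d(seq1,seq3) = 0.9607, d(seq2,seq3) = 1.1281

seq1–seq2: 13/24 sites differ → p ≈ 0.541667, d = −0.75 ln(1 − 0.722223) = 0.960702 ≈ 0.9607.
seq1–seq3: 13/24 sites differ → p ≈ 0.541667, d = −0.75 ln(1 − 0.722223) = 0.960702 ≈ 0.9607.
seq2–seq3: 14/24 sites differ → p ≈ 0.583333, d = −0.75 ln(1 − 0.777777) = 1.128055 ≈ 1.1281.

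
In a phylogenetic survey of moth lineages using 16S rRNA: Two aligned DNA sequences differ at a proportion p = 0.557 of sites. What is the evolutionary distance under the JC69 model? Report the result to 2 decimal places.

d = −(3/4) ln(1 − 4p/3) = −0.75 ln(1 − 0.742667) = −0.75 ln(0.257333)
  = −0.75 × (-1.357384) = 1.018038 substitutions/site.

1.02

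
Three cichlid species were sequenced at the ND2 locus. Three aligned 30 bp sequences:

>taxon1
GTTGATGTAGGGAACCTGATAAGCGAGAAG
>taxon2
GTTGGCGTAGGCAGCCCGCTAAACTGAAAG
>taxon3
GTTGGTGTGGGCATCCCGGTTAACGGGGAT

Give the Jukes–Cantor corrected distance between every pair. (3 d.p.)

d(taxon1,taxon2) = 0.441, d(taxon1,taxon3) = 0.503, d(taxon2,taxon3) = 0.383

taxon1–taxon2: 10/30 sites differ → p ≈ 0.333333, d = −0.75 ln(1 − 0.444444) = 0.440839 ≈ 0.441.
taxon1–taxon3: 11/30 sites differ → p ≈ 0.366667, d = −0.75 ln(1 − 0.488889) = 0.503376 ≈ 0.503.
taxon2–taxon3: 9/30 sites differ → p = 0.3, d = −0.75 ln(1 − 0.4) = 0.383119 ≈ 0.383.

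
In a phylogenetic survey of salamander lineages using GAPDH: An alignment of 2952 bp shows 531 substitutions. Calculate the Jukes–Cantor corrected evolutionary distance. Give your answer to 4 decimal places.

0.2057

p = 531/2952 ≈ 0.179878.
d = −(3/4) ln(1 − 4p/3) = −0.75 ln(1 − 0.239837) = −0.75 ln(0.760163)
  = −0.75 × (-0.274222) = 0.205667 substitutions/site.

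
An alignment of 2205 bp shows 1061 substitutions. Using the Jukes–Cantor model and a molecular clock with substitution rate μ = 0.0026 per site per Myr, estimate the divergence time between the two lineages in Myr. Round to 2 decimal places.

147.98

p = 1061/2205 ≈ 0.481179.
d = −(3/4) ln(1 − 4p/3) = −0.75 ln(1 − 0.641572) = −0.75 ln(0.358428)
  = −0.75 × (-1.026027) = 0.769520 substitutions/site.
Under a molecular clock d = 2μt, so t = d/(2μ) = 0.769520 / (2 × 0.0026) = 147.98 Myr.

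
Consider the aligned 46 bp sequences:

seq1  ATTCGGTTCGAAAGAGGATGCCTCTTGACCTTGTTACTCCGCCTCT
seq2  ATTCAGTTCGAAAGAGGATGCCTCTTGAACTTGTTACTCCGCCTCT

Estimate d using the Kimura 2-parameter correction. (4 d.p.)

0.0448

Of 46 sites, 1 differences are transitions and 1 are transversions, so P = 1/46 ≈ 0.021739 and Q = 1/46 ≈ 0.021739.
Under the Kimura two-parameter model, d = −½ ln(1 − 2P − Q) − ¼ ln(1 − 2Q).
1 − 2P − Q = 0.934783, giving −½ ln(0.934783) = 0.033720.
1 − 2Q = 0.956522, giving −¼ ln(0.956522) = 0.011113.
d = 0.033720 + 0.011113 = 0.044833.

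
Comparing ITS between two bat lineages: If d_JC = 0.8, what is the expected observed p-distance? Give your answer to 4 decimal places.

p = (3/4)(1 − e^(−4d/3)) = 0.75 × (1 − e^(-1.066667)) = 0.75 × (1 − 0.344154) = 0.491885.

0.4919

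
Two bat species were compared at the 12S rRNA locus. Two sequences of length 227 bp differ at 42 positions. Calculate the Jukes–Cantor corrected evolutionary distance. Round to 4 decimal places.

0.2125

p = 42/227 ≈ 0.185022.
d = −(3/4) ln(1 − 4p/3) = −0.75 ln(1 − 0.246696) = −0.75 ln(0.753304)
  = −0.75 × (-0.283286) = 0.212465 substitutions/site.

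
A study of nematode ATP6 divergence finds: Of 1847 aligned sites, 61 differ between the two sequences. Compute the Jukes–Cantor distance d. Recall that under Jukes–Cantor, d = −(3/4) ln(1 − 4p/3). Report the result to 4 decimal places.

0.0338

p = 61/1847 ≈ 0.033027.
d = −(3/4) ln(1 − 4p/3) = −0.75 ln(1 − 0.044036) = −0.75 ln(0.955964)
  = −0.75 × (-0.045035) = 0.033776 substitutions/site.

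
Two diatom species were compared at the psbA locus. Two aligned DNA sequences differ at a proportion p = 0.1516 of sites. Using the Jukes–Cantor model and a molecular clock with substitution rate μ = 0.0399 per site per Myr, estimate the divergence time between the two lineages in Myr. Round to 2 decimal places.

d = −(3/4) ln(1 − 4p/3) = −0.75 ln(1 − 0.202133) = −0.75 ln(0.797867)
  = −0.75 × (-0.225813) = 0.169360 substitutions/site.
Under a molecular clock d = 2μt, so t = d/(2μ) = 0.169360 / (2 × 0.0399) = 2.12 Myr.

2.12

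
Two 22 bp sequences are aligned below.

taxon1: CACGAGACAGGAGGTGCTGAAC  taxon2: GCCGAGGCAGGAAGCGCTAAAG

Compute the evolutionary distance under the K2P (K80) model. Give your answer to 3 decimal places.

Of 22 sites, 4 differences are transitions and 3 are transversions, so P = 4/22 ≈ 0.181818 and Q = 3/22 ≈ 0.136364.
Under the Kimura two-parameter model, d = −½ ln(1 − 2P − Q) − ¼ ln(1 − 2Q).
1 − 2P − Q = 0.5, giving −½ ln(0.5) = 0.346574.
1 − 2Q = 0.727272, giving −¼ ln(0.727272) = 0.079614.
d = 0.346574 + 0.079614 = 0.426188.

0.426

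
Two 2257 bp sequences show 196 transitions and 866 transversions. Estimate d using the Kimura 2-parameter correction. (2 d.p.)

P = 196/2257 ≈ 0.086841 and Q = 866/2257 ≈ 0.383695.
Under the Kimura two-parameter model, d = −½ ln(1 − 2P − Q) − ¼ ln(1 − 2Q).
1 − 2P − Q = 0.442623, giving −½ ln(0.442623) = 0.407518.
1 − 2Q = 0.23261, giving −¼ ln(0.23261) = 0.364598.
d = 0.407518 + 0.364598 = 0.772116.

0.77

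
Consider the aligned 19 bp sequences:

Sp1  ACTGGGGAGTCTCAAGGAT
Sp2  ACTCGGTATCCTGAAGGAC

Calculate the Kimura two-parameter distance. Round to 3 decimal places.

0.410

Of 19 sites, 2 differences are transitions and 4 are transversions, so P = 2/19 ≈ 0.105263 and Q = 4/19 ≈ 0.210526.
Under the Kimura two-parameter model, d = −½ ln(1 − 2P − Q) − ¼ ln(1 − 2Q).
1 − 2P − Q = 0.578948, giving −½ ln(0.578948) = 0.273271.
1 − 2Q = 0.578948, giving −¼ ln(0.578948) = 0.136636.
d = 0.273271 + 0.136636 = 0.409907.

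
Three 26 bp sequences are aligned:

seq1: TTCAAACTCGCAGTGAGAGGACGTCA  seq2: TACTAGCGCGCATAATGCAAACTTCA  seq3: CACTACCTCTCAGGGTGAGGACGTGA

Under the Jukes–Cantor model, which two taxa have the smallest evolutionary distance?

seq1–seq2: 12/26 differ, p = 0.462, d = 0.717.
seq1–seq3: 8/26 differ, p = 0.308, d = 0.396.
seq2–seq3: 12/26 differ, p = 0.462, d = 0.717.
The smallest distance is between seq1 and seq3.

seq1 and seq3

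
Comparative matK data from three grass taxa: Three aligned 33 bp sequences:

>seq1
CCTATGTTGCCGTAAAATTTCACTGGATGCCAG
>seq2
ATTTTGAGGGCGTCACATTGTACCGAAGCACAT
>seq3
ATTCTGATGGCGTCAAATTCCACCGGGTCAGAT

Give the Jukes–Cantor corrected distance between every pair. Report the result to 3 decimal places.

d(seq1,seq2) = 0.780, d(seq1,seq3) = 0.559, d(seq2,seq3) = 0.339

seq1–seq2: 16/33 sites differ → p ≈ 0.484848, d = −0.75 ln(1 − 0.646464) = 0.779827 ≈ 0.780.
seq1–seq3: 13/33 sites differ → p ≈ 0.393939, d = −0.75 ln(1 − 0.525252) = 0.558728 ≈ 0.559.
seq2–seq3: 9/33 sites differ → p ≈ 0.272727, d = −0.75 ln(1 − 0.363636) = 0.338988 ≈ 0.339.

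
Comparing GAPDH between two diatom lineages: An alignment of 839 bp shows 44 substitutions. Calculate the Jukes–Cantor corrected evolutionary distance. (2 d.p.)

p = 44/839 ≈ 0.052443.
d = −(3/4) ln(1 − 4p/3) = −0.75 ln(1 − 0.069924) = −0.75 ln(0.930076)
  = −0.75 × (-0.072489) = 0.054367 substitutions/site.

0.05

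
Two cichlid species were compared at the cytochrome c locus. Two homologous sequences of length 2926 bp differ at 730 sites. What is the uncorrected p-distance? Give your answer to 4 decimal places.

p = 730/2926 = 0.249487… ≈ 0.2495 (to 4 d.p.).

0.2495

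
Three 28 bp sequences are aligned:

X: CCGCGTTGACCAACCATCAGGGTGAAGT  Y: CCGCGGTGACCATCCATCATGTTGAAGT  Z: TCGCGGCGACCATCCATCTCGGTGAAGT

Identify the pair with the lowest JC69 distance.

X–Y: 4/28 differ, p = 0.143, d = 0.158.
X–Z: 6/28 differ, p = 0.214, d = 0.252.
Y–Z: 5/28 differ, p = 0.179, d = 0.204.
The smallest distance is between X and Y.

X and Y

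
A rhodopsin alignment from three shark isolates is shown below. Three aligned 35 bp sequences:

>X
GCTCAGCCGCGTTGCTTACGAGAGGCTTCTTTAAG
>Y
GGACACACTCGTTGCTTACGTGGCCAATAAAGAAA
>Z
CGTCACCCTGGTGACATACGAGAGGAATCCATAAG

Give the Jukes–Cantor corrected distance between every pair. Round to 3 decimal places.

d(X,Y) = 0.705, d(X,Z) = 0.458, d(Y,Z) = 0.635

X–Y: 16/35 sites differ → p ≈ 0.457143, d = −0.75 ln(1 − 0.609524) = 0.705292 ≈ 0.705.
X–Z: 12/35 sites differ → p ≈ 0.342857, d = −0.75 ln(1 − 0.457143) = 0.458182 ≈ 0.458.
Y–Z: 15/35 sites differ → p ≈ 0.428571, d = −0.75 ln(1 − 0.571428) = 0.635472 ≈ 0.635.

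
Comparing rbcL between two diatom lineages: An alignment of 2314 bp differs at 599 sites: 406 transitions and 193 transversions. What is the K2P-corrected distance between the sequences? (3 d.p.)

P = 406/2314 ≈ 0.175454 and Q = 193/2314 ≈ 0.083405.
Under the Kimura two-parameter model, d = −½ ln(1 − 2P − Q) − ¼ ln(1 − 2Q).
1 − 2P − Q = 0.565687, giving −½ ln(0.565687) = 0.284857.
1 − 2Q = 0.83319, giving −¼ ln(0.83319) = 0.045623.
d = 0.284857 + 0.045623 = 0.330480.

0.330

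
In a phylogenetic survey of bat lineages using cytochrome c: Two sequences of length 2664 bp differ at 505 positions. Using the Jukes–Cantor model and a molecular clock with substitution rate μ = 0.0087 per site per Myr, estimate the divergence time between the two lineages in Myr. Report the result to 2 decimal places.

12.56

p = 505/2664 ≈ 0.189565.
d = −(3/4) ln(1 − 4p/3) = −0.75 ln(1 − 0.252753) = −0.75 ln(0.747247)
  = −0.75 × (-0.291359) = 0.218519 substitutions/site.
Under a molecular clock d = 2μt, so t = d/(2μ) = 0.218519 / (2 × 0.0087) = 12.56 Myr.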